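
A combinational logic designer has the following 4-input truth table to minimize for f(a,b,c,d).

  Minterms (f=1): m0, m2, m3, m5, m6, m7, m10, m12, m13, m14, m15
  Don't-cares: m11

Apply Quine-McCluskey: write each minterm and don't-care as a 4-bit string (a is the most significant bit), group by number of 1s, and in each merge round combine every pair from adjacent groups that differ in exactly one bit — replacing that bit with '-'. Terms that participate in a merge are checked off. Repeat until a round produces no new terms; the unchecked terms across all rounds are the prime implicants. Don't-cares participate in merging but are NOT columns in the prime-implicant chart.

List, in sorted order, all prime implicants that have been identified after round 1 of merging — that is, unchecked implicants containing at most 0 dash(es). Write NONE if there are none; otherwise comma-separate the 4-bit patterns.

size-2^0 implicants → 0000(✓)  0010(✓)  0011(✓)  0101(✓)  0110(✓)  0111(✓)  1010(✓)  1011(✓)  1100(✓)  1101(✓)  1110(✓)  1111(✓)
size-2^1 implicants → -010(✓)  -011(✓)  -101(✓)  -110(✓)  -111(✓)  0-10(✓)  0-11(✓)  00-0  001-(✓)  01-1(✓)  011-(✓)  1-10(✓)  1-11(✓)  101-(✓)  11-0(✓)  11-1(✓)  110-(✓)  111-(✓)
size-2^2 implicants → --10(✓)  --11(✓)  -01-(✓)  -1-1  -11-(✓)  0-1-(✓)  1-1-(✓)  11--
size-2^3 implicants → --1-
Unchecked terms (primes): --1-, -1-1, 00-0, 11--

NONE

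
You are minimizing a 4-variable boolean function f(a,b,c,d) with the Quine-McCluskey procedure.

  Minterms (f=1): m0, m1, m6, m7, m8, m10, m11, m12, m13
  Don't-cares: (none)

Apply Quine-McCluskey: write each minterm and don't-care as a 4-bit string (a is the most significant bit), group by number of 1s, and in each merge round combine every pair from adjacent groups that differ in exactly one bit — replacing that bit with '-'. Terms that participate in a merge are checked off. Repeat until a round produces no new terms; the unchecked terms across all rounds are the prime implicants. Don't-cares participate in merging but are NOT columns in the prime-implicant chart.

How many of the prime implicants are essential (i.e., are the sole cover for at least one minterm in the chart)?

Round 0: 0000✓ 0001✓ 0110✓ 0111✓ 1000✓ 1010✓ 1011✓ 1100✓ 1101✓
Round 1: -000 000- 011- 1-00 10-0 101- 110-
PIs = {-000, 000-, 011-, 1-00, 10-0, 101-, 110-}
Coverage chart:
  m0: -000,000-
  m1: 000- ←essential
  m6: 011- ←essential
  m7: 011- ←essential
  m8: -000,1-00,10-0
  m10: 10-0,101-
  m11: 101- ←essential
  m12: 1-00,110-
  m13: 110- ←essential
Essential: 000-, 011-, 101-, 110-

4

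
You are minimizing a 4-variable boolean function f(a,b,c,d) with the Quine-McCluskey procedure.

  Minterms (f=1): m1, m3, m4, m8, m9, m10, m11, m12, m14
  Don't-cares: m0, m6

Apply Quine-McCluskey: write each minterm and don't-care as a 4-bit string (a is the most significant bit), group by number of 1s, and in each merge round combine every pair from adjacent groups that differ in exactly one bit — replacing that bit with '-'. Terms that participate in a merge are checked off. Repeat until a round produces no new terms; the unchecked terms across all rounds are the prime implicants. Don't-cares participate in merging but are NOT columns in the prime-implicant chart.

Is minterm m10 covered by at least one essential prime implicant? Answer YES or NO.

Round 0: 0000✓ 0001✓ 0011✓ 0100✓ 0110✓ 1000✓ 1001✓ 1010✓ 1011✓ 1100✓ 1110✓
Round 1: -000✓ -001✓ -011✓ -100✓ -110✓ 0-00✓ 00-1✓ 000-✓ 01-0✓ 1-00✓ 1-10✓ 10-0✓ 10-1✓ 100-✓ 101-✓ 11-0✓
Round 2: --00 -0-1 -00- -1-0 1--0 10--
PIs = {--00, -0-1, -00-, -1-0, 1--0, 10--}
Coverage chart:
  m1: -0-1,-00-
  m3: -0-1 ←essential
  m4: --00,-1-0
  m8: --00,-00-,1--0,10--
  m9: -0-1,-00-,10--
  m10: 1--0,10--
  m11: -0-1,10--
  m12: --00,-1-0,1--0
  m14: -1-0,1--0
Essential: -0-1

NO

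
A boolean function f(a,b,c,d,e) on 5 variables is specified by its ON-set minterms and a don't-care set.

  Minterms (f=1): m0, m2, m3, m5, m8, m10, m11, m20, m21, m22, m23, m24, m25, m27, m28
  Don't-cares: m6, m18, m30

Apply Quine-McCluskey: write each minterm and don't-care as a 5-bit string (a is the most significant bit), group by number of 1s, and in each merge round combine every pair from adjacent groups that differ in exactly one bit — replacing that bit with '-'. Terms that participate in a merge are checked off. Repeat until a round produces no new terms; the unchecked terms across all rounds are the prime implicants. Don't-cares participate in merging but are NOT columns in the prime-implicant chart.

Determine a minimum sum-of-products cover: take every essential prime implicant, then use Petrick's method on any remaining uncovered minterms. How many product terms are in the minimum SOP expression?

size-2^0 implicants → 00000(✓)  00010(✓)  00011(✓)  00101(✓)  00110(✓)  01000(✓)  01010(✓)  01011(✓)  10010(✓)  10100(✓)  10101(✓)  10110(✓)  10111(✓)  11000(✓)  11001(✓)  11011(✓)  11100(✓)  11110(✓)
size-2^1 implicants → -0010(✓)  -0101  -0110(✓)  -1000  -1011  0-000(✓)  0-010(✓)  0-011(✓)  00-10(✓)  000-0(✓)  0001-(✓)  010-0(✓)  0101-(✓)  1-100(✓)  1-110(✓)  10-10(✓)  101-0(✓)  101-1(✓)  1010-(✓)  1011-(✓)  11-00  110-1  1100-  111-0(✓)
size-2^2 implicants → -0-10  0-0-0  0-01-  1-1-0  101--
Unchecked terms (primes): -0-10, -0101, -1000, -1011, 0-0-0, 0-01-, 1-1-0, 101--, 11-00, 110-1, 1100-
Minterm coverage:
  m0 ⊆ 0-0-0 [E]
  m2 ⊆ -0-10,0-0-0,0-01-
  m3 ⊆ 0-01- [E]
  m5 ⊆ -0101 [E]
  m8 ⊆ -1000,0-0-0
  m10 ⊆ 0-0-0,0-01-
  m11 ⊆ -1011,0-01-
  m20 ⊆ 1-1-0,101--
  m21 ⊆ -0101,101--
  m22 ⊆ -0-10,1-1-0,101--
  m23 ⊆ 101-- [E]
  m24 ⊆ -1000,11-00,1100-
  m25 ⊆ 110-1,1100-
  m27 ⊆ -1011,110-1
  m28 ⊆ 1-1-0,11-00
E = {-0101, 0-0-0, 0-01-, 101--}
Petrick residual → 11-00, 110-1
Cover = b'cd'e + a'c'e' + a'c'd + ab'c + abd'e' + abc'e  |cover|=6

6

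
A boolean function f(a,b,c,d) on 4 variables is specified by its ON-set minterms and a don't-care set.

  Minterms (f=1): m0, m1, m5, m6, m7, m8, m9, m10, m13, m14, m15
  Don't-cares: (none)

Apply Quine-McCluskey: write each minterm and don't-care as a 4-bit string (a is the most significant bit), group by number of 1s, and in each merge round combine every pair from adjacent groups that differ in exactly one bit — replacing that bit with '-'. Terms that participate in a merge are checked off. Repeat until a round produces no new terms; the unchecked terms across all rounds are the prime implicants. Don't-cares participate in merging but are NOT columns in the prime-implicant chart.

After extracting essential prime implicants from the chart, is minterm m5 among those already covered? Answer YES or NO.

NO

Round 0: 0000✓ 0001✓ 0101✓ 0110✓ 0111✓ 1000✓ 1001✓ 1010✓ 1101✓ 1110✓ 1111✓
Round 1: -000✓ -001✓ -101✓ -110✓ -111✓ 0-01✓ 000-✓ 01-1✓ 011-✓ 1-01✓ 1-10 10-0 100-✓ 11-1✓ 111-✓
Round 2: --01 -00- -1-1 -11-
PIs = {--01, -00-, -1-1, -11-, 1-10, 10-0}
Coverage chart:
  m0: -00- ←essential
  m1: --01,-00-
  m5: --01,-1-1
  m6: -11- ←essential
  m7: -1-1,-11-
  m8: -00-,10-0
  m9: --01,-00-
  m10: 1-10,10-0
  m13: --01,-1-1
  m14: -11-,1-10
  m15: -1-1,-11-
Essential: -00-, -11-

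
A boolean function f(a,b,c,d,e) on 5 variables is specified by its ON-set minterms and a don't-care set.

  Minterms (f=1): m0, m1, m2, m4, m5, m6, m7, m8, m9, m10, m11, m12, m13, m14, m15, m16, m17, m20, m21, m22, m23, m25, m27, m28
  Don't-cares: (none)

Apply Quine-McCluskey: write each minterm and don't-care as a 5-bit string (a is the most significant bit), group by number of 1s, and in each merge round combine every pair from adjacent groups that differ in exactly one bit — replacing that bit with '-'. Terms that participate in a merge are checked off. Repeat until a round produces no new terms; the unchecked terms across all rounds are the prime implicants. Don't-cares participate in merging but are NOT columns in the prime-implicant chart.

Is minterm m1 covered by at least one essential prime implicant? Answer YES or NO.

YES

Round 0: 00000✓ 00001✓ 00010✓ 00100✓ 00101✓ 00110✓ 00111✓ 01000✓ 01001✓ 01010✓ 01011✓ 01100✓ 01101✓ 01110✓ 01111✓ 10000✓ 10001✓ 10100✓ 10101✓ 10110✓ 10111✓ 11001✓ 11011✓ 11100✓
Round 1: -0000✓ -0001✓ -0100✓ -0101✓ -0110✓ -0111✓ -1001✓ -1011✓ -1100✓ 0-000✓ 0-001✓ 0-010✓ 0-100✓ 0-101✓ 0-110✓ 0-111✓ 00-00✓ 00-01✓ 00-10✓ 000-0✓ 0000-✓ 001-0✓ 001-1✓ 0010-✓ 0011-✓ 01-00✓ 01-01✓ 01-10✓ 01-11✓ 010-0✓ 010-1✓ 0100-✓ 0101-✓ 011-0✓ 011-1✓ 0110-✓ 0111-✓ 1-001✓ 1-100✓ 10-00✓ 10-01✓ 1000-✓ 101-0✓ 101-1✓ 1010-✓ 1011-✓ 110-1✓
Round 2: --001 --100 -0-00✓ -0-01✓ -000-✓ -01-0✓ -01-1✓ -010-✓ -011-✓ -10-1 0--00✓ 0--01✓ 0--10✓ 0-0-0✓ 0-00-✓ 0-1-0✓ 0-1-1✓ 0-10-✓ 0-11-✓ 00--0✓ 00-0-✓ 001--✓ 01--0✓ 01--1✓ 01-0-✓ 01-1-✓ 010--✓ 011--✓ 10-0-✓ 101--✓
Round 3: -0-0- -01-- 0---0 0--0- 0-1-- 01---
PIs = {--001, --100, -0-0-, -01--, -10-1, 0---0, 0--0-, 0-1--, 01---}
Coverage chart:
  m0: -0-0-,0---0,0--0-
  m1: --001,-0-0-,0--0-
  m2: 0---0 ←essential
  m4: --100,-0-0-,-01--,0---0,0--0-,0-1--
  m5: -0-0-,-01--,0--0-,0-1--
  m6: -01--,0---0,0-1--
  m7: -01--,0-1--
  m8: 0---0,0--0-,01---
  m9: --001,-10-1,0--0-,01---
  m10: 0---0,01---
  m11: -10-1,01---
  m12: --100,0---0,0--0-,0-1--,01---
  m13: 0--0-,0-1--,01---
  m14: 0---0,0-1--,01---
  m15: 0-1--,01---
  m16: -0-0- ←essential
  m17: --001,-0-0-
  m20: --100,-0-0-,-01--
  m21: -0-0-,-01--
  m22: -01-- ←essential
  m23: -01-- ←essential
  m25: --001,-10-1
  m27: -10-1 ←essential
  m28: --100 ←essential
Essential: --100, -0-0-, -01--, -10-1, 0---0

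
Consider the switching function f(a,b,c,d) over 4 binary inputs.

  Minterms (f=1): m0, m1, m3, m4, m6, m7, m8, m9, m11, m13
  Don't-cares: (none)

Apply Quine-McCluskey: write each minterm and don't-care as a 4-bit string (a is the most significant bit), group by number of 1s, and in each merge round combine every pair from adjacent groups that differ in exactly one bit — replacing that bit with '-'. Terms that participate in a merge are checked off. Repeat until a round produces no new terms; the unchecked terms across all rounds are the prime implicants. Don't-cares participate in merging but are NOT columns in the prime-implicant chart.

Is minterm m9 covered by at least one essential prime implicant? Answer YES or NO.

size-2^0 implicants → 0000(✓)  0001(✓)  0011(✓)  0100(✓)  0110(✓)  0111(✓)  1000(✓)  1001(✓)  1011(✓)  1101(✓)
size-2^1 implicants → -000(✓)  -001(✓)  -011(✓)  0-00  0-11  00-1(✓)  000-(✓)  01-0  011-  1-01  10-1(✓)  100-(✓)
size-2^2 implicants → -0-1  -00-
Unchecked terms (primes): -0-1, -00-, 0-00, 0-11, 01-0, 011-, 1-01
Minterm coverage:
  m0 ⊆ -00-,0-00
  m1 ⊆ -0-1,-00-
  m3 ⊆ -0-1,0-11
  m4 ⊆ 0-00,01-0
  m6 ⊆ 01-0,011-
  m7 ⊆ 0-11,011-
  m8 ⊆ -00- [E]
  m9 ⊆ -0-1,-00-,1-01
  m11 ⊆ -0-1 [E]
  m13 ⊆ 1-01 [E]
E = {-0-1, -00-, 1-01}

YES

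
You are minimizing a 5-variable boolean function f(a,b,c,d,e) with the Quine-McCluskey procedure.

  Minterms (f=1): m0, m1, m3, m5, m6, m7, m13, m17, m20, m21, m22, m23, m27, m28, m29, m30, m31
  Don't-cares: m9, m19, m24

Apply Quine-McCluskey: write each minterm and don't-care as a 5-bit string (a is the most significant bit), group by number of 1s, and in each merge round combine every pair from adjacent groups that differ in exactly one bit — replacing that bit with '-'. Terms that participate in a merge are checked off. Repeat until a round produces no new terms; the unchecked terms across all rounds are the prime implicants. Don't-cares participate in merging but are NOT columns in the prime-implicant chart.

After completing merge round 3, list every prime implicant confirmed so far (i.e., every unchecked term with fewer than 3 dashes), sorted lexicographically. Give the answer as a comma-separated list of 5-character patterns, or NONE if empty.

--101, -011-, 0--01, 0000-, 1--11, 11-00

Round 0: 00000✓ 00001✓ 00011✓ 00101✓ 00110✓ 00111✓ 01001✓ 01101✓ 10001✓ 10011✓ 10100✓ 10101✓ 10110✓ 10111✓ 11000✓ 11011✓ 11100✓ 11101✓ 11110✓ 11111✓
Round 1: -0001✓ -0011✓ -0101✓ -0110✓ -0111✓ -1101✓ 0-001✓ 0-101✓ 00-01✓ 00-11✓ 000-1✓ 0000- 001-1✓ 0011-✓ 01-01✓ 1-011✓ 1-100✓ 1-101✓ 1-110✓ 1-111✓ 10-01✓ 10-11✓ 100-1✓ 101-0✓ 101-1✓ 1010-✓ 1011-✓ 11-00 11-11✓ 111-0✓ 111-1✓ 1110-✓ 1111-✓
Round 2: --101 -0-01✓ -0-11✓ -00-1✓ -01-1✓ -011- 0--01 00--1✓ 1--11 1-1-0✓ 1-1-1✓ 1-10-✓ 1-11-✓ 10--1✓ 101--✓ 111--✓
Round 3: -0--1 1-1--
PIs = {--101, -0--1, -011-, 0--01, 0000-, 1--11, 1-1--, 11-00}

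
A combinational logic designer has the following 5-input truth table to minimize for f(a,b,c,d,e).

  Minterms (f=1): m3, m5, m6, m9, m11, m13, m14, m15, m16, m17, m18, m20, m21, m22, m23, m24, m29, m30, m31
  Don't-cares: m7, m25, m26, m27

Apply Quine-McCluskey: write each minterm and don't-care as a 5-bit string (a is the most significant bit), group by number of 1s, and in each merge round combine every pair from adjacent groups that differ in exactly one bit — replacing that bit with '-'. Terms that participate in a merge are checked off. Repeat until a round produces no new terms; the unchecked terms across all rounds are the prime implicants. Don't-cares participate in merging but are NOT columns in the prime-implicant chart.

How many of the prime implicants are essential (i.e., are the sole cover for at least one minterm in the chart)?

4

Round 0: 00011✓ 00101✓ 00110✓ 00111✓ 01001✓ 01011✓ 01101✓ 01110✓ 01111✓ 10000✓ 10001✓ 10010✓ 10100✓ 10101✓ 10110✓ 10111✓ 11000✓ 11001✓ 11010✓ 11011✓ 11101✓ 11110✓ 11111✓
Round 1: -0101✓ -0110✓ -0111✓ -1001✓ -1011✓ -1101✓ -1110✓ -1111✓ 0-011✓ 0-101✓ 0-110✓ 0-111✓ 00-11✓ 001-1✓ 0011-✓ 01-01✓ 01-11✓ 010-1✓ 011-1✓ 0111-✓ 1-000✓ 1-001✓ 1-010✓ 1-101✓ 1-110✓ 1-111✓ 10-00✓ 10-01✓ 10-10✓ 100-0✓ 1000-✓ 101-0✓ 101-1✓ 1010-✓ 1011-✓ 11-01✓ 11-10✓ 11-11✓ 110-0✓ 110-1✓ 1100-✓ 1101-✓ 111-1✓ 1111-✓
Round 2: --101✓ --110✓ --111✓ -01-1✓ -011-✓ -1-01✓ -1-11✓ -10-1✓ -11-1✓ -111-✓ 0--11 0-1-1✓ 0-11-✓ 01--1✓ 1--01 1--10 1-0-0 1-00- 1-1-1✓ 1-11-✓ 10--0 10-0- 101-- 11--1✓ 11-1- 110--
Round 3: --1-1 --11- -1--1
PIs = {--1-1, --11-, -1--1, 0--11, 1--01, 1--10, 1-0-0, 1-00-, 10--0, 10-0-, 101--, 11-1-, 110--}
Coverage chart:
  m3: 0--11 ←essential
  m5: --1-1 ←essential
  m6: --11- ←essential
  m9: -1--1 ←essential
  m11: -1--1,0--11
  m13: --1-1,-1--1
  m14: --11- ←essential
  m15: --1-1,--11-,-1--1,0--11
  m16: 1-0-0,1-00-,10--0,10-0-
  m17: 1--01,1-00-,10-0-
  m18: 1--10,1-0-0,10--0
  m20: 10--0,10-0-,101--
  m21: --1-1,1--01,10-0-,101--
  m22: --11-,1--10,10--0,101--
  m23: --1-1,--11-,101--
  m24: 1-0-0,1-00-,110--
  m29: --1-1,-1--1,1--01
  m30: --11-,1--10,11-1-
  m31: --1-1,--11-,-1--1,11-1-
Essential: --1-1, --11-, -1--1, 0--11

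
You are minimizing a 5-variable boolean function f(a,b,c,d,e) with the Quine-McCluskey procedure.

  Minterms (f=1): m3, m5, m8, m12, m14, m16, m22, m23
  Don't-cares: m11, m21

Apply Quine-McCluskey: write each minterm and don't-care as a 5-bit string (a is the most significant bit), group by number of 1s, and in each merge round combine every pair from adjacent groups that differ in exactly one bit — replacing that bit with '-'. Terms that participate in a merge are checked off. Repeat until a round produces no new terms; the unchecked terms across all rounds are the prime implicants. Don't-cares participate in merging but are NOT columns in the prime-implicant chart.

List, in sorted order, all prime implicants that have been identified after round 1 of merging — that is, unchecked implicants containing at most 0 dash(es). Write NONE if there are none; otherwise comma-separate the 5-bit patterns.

size-2^0 implicants → 00011(✓)  00101(✓)  01000(✓)  01011(✓)  01100(✓)  01110(✓)  10000  10101(✓)  10110(✓)  10111(✓)
size-2^1 implicants → -0101  0-011  01-00  011-0  101-1  1011-
Unchecked terms (primes): -0101, 0-011, 01-00, 011-0, 10000, 101-1, 1011-

10000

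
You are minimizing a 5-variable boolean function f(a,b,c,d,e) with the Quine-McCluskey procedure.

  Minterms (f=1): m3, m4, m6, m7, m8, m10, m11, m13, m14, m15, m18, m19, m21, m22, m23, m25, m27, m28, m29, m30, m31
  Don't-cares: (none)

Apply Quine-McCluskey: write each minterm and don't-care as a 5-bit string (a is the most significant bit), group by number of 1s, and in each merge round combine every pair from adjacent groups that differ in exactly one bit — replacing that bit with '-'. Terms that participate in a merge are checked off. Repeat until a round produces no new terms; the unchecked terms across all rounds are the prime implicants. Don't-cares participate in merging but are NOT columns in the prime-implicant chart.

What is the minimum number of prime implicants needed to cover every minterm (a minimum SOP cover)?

size-2^0 implicants → 00011(✓)  00100(✓)  00110(✓)  00111(✓)  01000(✓)  01010(✓)  01011(✓)  01101(✓)  01110(✓)  01111(✓)  10010(✓)  10011(✓)  10101(✓)  10110(✓)  10111(✓)  11001(✓)  11011(✓)  11100(✓)  11101(✓)  11110(✓)  11111(✓)
size-2^1 implicants → -0011(✓)  -0110(✓)  -0111(✓)  -1011(✓)  -1101(✓)  -1110(✓)  -1111(✓)  0-011(✓)  0-110(✓)  0-111(✓)  00-11(✓)  001-0  0011-(✓)  01-10(✓)  01-11(✓)  010-0  0101-(✓)  011-1(✓)  0111-(✓)  1-011(✓)  1-101(✓)  1-110(✓)  1-111(✓)  10-10(✓)  10-11(✓)  1001-(✓)  101-1(✓)  1011-(✓)  11-01(✓)  11-11(✓)  110-1(✓)  111-0(✓)  111-1(✓)  1110-(✓)  1111-(✓)
size-2^2 implicants → --011(✓)  --110(✓)  --111(✓)  -0-11(✓)  -011-(✓)  -1-11(✓)  -11-1  -111-(✓)  0--11(✓)  0-11-(✓)  01-1-  1--11(✓)  1-1-1  1-11-(✓)  10-1-  11--1  111--
size-2^3 implicants → ---11  --11-
Unchecked terms (primes): ---11, --11-, -11-1, 001-0, 01-1-, 010-0, 1-1-1, 10-1-, 11--1, 111--
Minterm coverage:
  m3 ⊆ ---11 [E]
  m4 ⊆ 001-0 [E]
  m6 ⊆ --11-,001-0
  m7 ⊆ ---11,--11-
  m8 ⊆ 010-0 [E]
  m10 ⊆ 01-1-,010-0
  m11 ⊆ ---11,01-1-
  m13 ⊆ -11-1 [E]
  m14 ⊆ --11-,01-1-
  m15 ⊆ ---11,--11-,-11-1,01-1-
  m18 ⊆ 10-1- [E]
  m19 ⊆ ---11,10-1-
  m21 ⊆ 1-1-1 [E]
  m22 ⊆ --11-,10-1-
  m23 ⊆ ---11,--11-,1-1-1,10-1-
  m25 ⊆ 11--1 [E]
  m27 ⊆ ---11,11--1
  m28 ⊆ 111-- [E]
  m29 ⊆ -11-1,1-1-1,11--1,111--
  m30 ⊆ --11-,111--
  m31 ⊆ ---11,--11-,-11-1,1-1-1,11--1,111--
E = {---11, -11-1, 001-0, 010-0, 1-1-1, 10-1-, 11--1, 111--}
Petrick residual → --11-
Cover = de + cd + bce + a'b'ce' + a'bc'e' + ace + ab'd + abe + abc  |cover|=9

9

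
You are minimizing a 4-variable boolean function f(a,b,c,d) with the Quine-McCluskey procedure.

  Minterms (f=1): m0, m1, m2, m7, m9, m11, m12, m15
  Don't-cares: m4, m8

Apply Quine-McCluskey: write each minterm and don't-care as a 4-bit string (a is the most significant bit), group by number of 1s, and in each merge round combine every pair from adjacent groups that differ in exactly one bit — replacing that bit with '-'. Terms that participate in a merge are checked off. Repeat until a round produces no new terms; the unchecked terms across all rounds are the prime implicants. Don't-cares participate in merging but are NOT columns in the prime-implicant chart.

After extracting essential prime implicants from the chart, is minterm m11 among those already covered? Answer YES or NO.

[col 0] 0000*, 0001*, 0010*, 0100*, 0111*, 1000*, 1001*, 1011*, 1100*, 1111*
[col 1] -000*, -001*, -100*, -111, 0-00*, 00-0, 000-*, 1-00*, 1-11, 10-1, 100-*
[col 2] --00, -00-
Prime implicants: --00, -00-, -111, 00-0, 1-11, 10-1
PI chart (minterm → PIs covering it):
  0 | --00,-00-,00-0
  1 | -00-  (sole → essential)
  2 | 00-0  (sole → essential)
  7 | -111  (sole → essential)
  9 | -00-,10-1
  11 | 1-11,10-1
  12 | --00  (sole → essential)
  15 | -111,1-11
Essential prime implicants: --00, -00-, -111, 00-0

NO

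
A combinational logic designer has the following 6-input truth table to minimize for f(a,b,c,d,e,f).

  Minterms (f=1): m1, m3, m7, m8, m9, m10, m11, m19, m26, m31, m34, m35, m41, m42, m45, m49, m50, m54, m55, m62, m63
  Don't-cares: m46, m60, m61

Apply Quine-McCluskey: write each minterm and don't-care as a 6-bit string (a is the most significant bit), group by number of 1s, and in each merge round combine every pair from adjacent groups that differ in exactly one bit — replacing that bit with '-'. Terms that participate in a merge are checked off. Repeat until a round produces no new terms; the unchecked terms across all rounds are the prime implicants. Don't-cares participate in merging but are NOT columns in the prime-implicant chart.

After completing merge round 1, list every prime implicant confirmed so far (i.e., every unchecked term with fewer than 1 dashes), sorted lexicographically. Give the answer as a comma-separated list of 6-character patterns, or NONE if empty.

110001

Round 0: 000001✓ 000011✓ 000111✓ 001000✓ 001001✓ 001010✓ 001011✓ 010011✓ 011010✓ 011111✓ 100010✓ 100011✓ 101001✓ 101010✓ 101101✓ 101110✓ 110001 110010✓ 110110✓ 110111✓ 111100✓ 111101✓ 111110✓ 111111✓
Round 1: -00011 -01001 -01010 -11111 0-0011 0-1010 00-001✓ 00-011✓ 000-11 0000-1✓ 0010-0✓ 0010-1✓ 00100-✓ 00101-✓ 1-0010 1-1101 1-1110 10-010 10001- 101-01 101-10 11-110✓ 11-111✓ 110-10 11011-✓ 1111-0✓ 1111-1✓ 11110-✓ 11111-✓
Round 2: 00-0-1 0010-- 11-11- 1111--
PIs = {-00011, -01001, -01010, -11111, 0-0011, 0-1010, 00-0-1, 000-11, 0010--, 1-0010, 1-1101, 1-1110, 10-010, 10001-, 101-01, 101-10, 11-11-, 110-10, 110001, 1111--}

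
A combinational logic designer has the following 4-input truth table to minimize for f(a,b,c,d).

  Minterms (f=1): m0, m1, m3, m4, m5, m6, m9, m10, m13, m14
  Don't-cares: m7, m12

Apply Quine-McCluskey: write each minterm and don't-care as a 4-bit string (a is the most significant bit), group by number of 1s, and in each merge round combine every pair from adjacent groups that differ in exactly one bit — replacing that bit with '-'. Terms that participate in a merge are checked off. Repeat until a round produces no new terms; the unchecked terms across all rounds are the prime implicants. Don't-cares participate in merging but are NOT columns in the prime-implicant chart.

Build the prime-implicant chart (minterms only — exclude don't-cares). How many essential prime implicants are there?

4

size-2^0 implicants → 0000(✓)  0001(✓)  0011(✓)  0100(✓)  0101(✓)  0110(✓)  0111(✓)  1001(✓)  1010(✓)  1100(✓)  1101(✓)  1110(✓)
size-2^1 implicants → -001(✓)  -100(✓)  -101(✓)  -110(✓)  0-00(✓)  0-01(✓)  0-11(✓)  00-1(✓)  000-(✓)  01-0(✓)  01-1(✓)  010-(✓)  011-(✓)  1-01(✓)  1-10  11-0(✓)  110-(✓)
size-2^2 implicants → --01  -1-0  -10-  0--1  0-0-  01--
Unchecked terms (primes): --01, -1-0, -10-, 0--1, 0-0-, 01--, 1-10
Minterm coverage:
  m0 ⊆ 0-0- [E]
  m1 ⊆ --01,0--1,0-0-
  m3 ⊆ 0--1 [E]
  m4 ⊆ -1-0,-10-,0-0-,01--
  m5 ⊆ --01,-10-,0--1,0-0-,01--
  m6 ⊆ -1-0,01--
  m9 ⊆ --01 [E]
  m10 ⊆ 1-10 [E]
  m13 ⊆ --01,-10-
  m14 ⊆ -1-0,1-10
E = {--01, 0--1, 0-0-, 1-10}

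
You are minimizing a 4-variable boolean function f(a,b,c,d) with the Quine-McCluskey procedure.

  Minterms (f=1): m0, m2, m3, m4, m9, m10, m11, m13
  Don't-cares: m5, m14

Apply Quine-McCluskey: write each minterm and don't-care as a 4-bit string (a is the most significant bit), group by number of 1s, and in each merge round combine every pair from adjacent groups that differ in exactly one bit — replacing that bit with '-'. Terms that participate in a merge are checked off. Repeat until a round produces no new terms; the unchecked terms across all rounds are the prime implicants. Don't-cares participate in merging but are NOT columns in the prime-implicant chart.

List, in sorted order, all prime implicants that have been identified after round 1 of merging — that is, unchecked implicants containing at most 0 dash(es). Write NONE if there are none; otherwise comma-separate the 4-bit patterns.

NONE

[col 0] 0000*, 0010*, 0011*, 0100*, 0101*, 1001*, 1010*, 1011*, 1101*, 1110*
[col 1] -010*, -011*, -101, 0-00, 00-0, 001-*, 010-, 1-01, 1-10, 10-1, 101-*
[col 2] -01-
Prime implicants: -01-, -101, 0-00, 00-0, 010-, 1-01, 1-10, 10-1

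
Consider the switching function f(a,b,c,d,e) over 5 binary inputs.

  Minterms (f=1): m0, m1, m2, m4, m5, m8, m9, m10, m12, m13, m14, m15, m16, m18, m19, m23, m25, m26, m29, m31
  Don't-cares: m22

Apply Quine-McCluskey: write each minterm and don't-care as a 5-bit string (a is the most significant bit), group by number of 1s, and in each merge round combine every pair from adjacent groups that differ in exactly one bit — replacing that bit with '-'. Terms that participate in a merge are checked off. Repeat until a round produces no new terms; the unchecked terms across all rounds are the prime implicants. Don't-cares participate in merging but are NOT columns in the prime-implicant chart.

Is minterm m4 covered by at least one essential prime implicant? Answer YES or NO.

[col 0] 00000*, 00001*, 00010*, 00100*, 00101*, 01000*, 01001*, 01010*, 01100*, 01101*, 01110*, 01111*, 10000*, 10010*, 10011*, 10110*, 10111*, 11001*, 11010*, 11101*, 11111*
[col 1] -0000*, -0010*, -1001*, -1010*, -1101*, -1111*, 0-000*, 0-001*, 0-010*, 0-100*, 0-101*, 00-00*, 00-01*, 000-0*, 0000-*, 0010-*, 01-00*, 01-01*, 01-10*, 010-0*, 0100-*, 011-0*, 011-1*, 0110-*, 0111-*, 1-010*, 1-111, 10-10*, 10-11*, 100-0*, 1001-*, 1011-*, 11-01*, 111-1*
[col 2] --010, -00-0, -1-01, -11-1, 0--00*, 0--01*, 0-0-0, 0-00-*, 0-10-*, 00-0-*, 01--0, 01-0-*, 011--, 10-1-
[col 3] 0--0-
Prime implicants: --010, -00-0, -1-01, -11-1, 0--0-, 0-0-0, 01--0, 011--, 1-111, 10-1-
PI chart (minterm → PIs covering it):
  0 | -00-0,0--0-,0-0-0
  1 | 0--0-  (sole → essential)
  2 | --010,-00-0,0-0-0
  4 | 0--0-  (sole → essential)
  5 | 0--0-  (sole → essential)
  8 | 0--0-,0-0-0,01--0
  9 | -1-01,0--0-
  10 | --010,0-0-0,01--0
  12 | 0--0-,01--0,011--
  13 | -1-01,-11-1,0--0-,011--
  14 | 01--0,011--
  15 | -11-1,011--
  16 | -00-0  (sole → essential)
  18 | --010,-00-0,10-1-
  19 | 10-1-  (sole → essential)
  23 | 1-111,10-1-
  25 | -1-01  (sole → essential)
  26 | --010  (sole → essential)
  29 | -1-01,-11-1
  31 | -11-1,1-111
Essential prime implicants: --010, -00-0, -1-01, 0--0-, 10-1-

YES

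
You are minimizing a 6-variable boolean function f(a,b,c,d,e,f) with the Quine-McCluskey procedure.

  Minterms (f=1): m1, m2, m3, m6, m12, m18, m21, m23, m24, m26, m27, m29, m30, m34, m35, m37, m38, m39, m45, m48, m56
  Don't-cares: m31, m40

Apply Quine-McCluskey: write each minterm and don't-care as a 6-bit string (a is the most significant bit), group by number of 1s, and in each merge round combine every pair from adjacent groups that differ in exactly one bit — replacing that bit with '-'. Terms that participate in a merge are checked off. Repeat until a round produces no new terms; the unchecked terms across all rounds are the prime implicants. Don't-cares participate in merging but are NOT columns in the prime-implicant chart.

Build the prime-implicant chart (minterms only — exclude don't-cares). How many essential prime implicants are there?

7

Round 0: 000001✓ 000010✓ 000011✓ 000110✓ 001100 010010✓ 010101✓ 010111✓ 011000✓ 011010✓ 011011✓ 011101✓ 011110✓ 011111✓ 100010✓ 100011✓ 100101✓ 100110✓ 100111✓ 101000✓ 101101✓ 110000✓ 111000✓
Round 1: -00010✓ -00011✓ -00110✓ -11000 0-0010 000-10✓ 0000-1 00001-✓ 01-010 01-101✓ 01-111✓ 0101-1✓ 011-10✓ 011-11✓ 0110-0 01101-✓ 0111-1✓ 01111-✓ 1-1000 10-101 100-10✓ 100-11✓ 10001-✓ 1001-1 10011-✓ 11-000
Round 2: -00-10 -0001- 01-1-1 011-1- 100-1-
PIs = {-00-10, -0001-, -11000, 0-0010, 0000-1, 001100, 01-010, 01-1-1, 011-1-, 0110-0, 1-1000, 10-101, 100-1-, 1001-1, 11-000}
Coverage chart:
  m1: 0000-1 ←essential
  m2: -00-10,-0001-,0-0010
  m3: -0001-,0000-1
  m6: -00-10 ←essential
  m12: 001100 ←essential
  m18: 0-0010,01-010
  m21: 01-1-1 ←essential
  m23: 01-1-1 ←essential
  m24: -11000,0110-0
  m26: 01-010,011-1-,0110-0
  m27: 011-1- ←essential
  m29: 01-1-1 ←essential
  m30: 011-1- ←essential
  m34: -00-10,-0001-,100-1-
  m35: -0001-,100-1-
  m37: 10-101,1001-1
  m38: -00-10,100-1-
  m39: 100-1-,1001-1
  m45: 10-101 ←essential
  m48: 11-000 ←essential
  m56: -11000,1-1000,11-000
Essential: -00-10, 0000-1, 001100, 01-1-1, 011-1-, 10-101, 11-000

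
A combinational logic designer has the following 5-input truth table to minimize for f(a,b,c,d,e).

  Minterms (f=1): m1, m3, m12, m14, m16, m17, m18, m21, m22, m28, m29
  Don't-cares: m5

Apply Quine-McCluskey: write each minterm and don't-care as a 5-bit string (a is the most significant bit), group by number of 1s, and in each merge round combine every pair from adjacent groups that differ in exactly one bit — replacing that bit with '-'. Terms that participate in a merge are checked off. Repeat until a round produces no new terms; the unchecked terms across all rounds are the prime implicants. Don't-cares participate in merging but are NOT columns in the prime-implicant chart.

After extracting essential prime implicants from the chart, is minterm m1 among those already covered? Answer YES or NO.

Round 0: 00001✓ 00011✓ 00101✓ 01100✓ 01110✓ 10000✓ 10001✓ 10010✓ 10101✓ 10110✓ 11100✓ 11101✓
Round 1: -0001✓ -0101✓ -1100 00-01✓ 000-1 011-0 1-101 10-01✓ 10-10 100-0 1000- 1110-
Round 2: -0-01
PIs = {-0-01, -1100, 000-1, 011-0, 1-101, 10-10, 100-0, 1000-, 1110-}
Coverage chart:
  m1: -0-01,000-1
  m3: 000-1 ←essential
  m12: -1100,011-0
  m14: 011-0 ←essential
  m16: 100-0,1000-
  m17: -0-01,1000-
  m18: 10-10,100-0
  m21: -0-01,1-101
  m22: 10-10 ←essential
  m28: -1100,1110-
  m29: 1-101,1110-
Essential: 000-1, 011-0, 10-10

YES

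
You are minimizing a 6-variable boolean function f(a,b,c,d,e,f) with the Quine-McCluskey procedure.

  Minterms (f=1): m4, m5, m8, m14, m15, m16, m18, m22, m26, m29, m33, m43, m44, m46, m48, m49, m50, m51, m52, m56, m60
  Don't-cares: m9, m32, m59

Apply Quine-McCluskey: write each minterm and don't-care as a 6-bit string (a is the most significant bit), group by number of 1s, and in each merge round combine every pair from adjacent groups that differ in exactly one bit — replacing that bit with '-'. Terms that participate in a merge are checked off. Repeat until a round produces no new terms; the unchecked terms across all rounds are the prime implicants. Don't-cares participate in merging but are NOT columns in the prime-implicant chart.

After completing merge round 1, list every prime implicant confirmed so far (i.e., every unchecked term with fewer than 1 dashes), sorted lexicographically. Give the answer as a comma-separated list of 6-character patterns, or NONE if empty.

011101

[col 0] 000100*, 000101*, 001000*, 001001*, 001110*, 001111*, 010000*, 010010*, 010110*, 011010*, 011101, 100000*, 100001*, 101011*, 101100*, 101110*, 110000*, 110001*, 110010*, 110011*, 110100*, 111000*, 111011*, 111100*
[col 1] -01110, -10000*, -10010*, 00010-, 00100-, 00111-, 01-010, 010-10, 0100-0*, 1-0000*, 1-0001*, 1-1011, 1-1100, 10000-*, 1011-0, 11-000*, 11-011, 11-100*, 110-00*, 1100-0*, 1100-1*, 11000-*, 11001-*, 111-00*
[col 2] -100-0, 1-000-, 11--00, 1100--
Prime implicants: -01110, -100-0, 00010-, 00100-, 00111-, 01-010, 010-10, 011101, 1-000-, 1-1011, 1-1100, 1011-0, 11--00, 11-011, 1100--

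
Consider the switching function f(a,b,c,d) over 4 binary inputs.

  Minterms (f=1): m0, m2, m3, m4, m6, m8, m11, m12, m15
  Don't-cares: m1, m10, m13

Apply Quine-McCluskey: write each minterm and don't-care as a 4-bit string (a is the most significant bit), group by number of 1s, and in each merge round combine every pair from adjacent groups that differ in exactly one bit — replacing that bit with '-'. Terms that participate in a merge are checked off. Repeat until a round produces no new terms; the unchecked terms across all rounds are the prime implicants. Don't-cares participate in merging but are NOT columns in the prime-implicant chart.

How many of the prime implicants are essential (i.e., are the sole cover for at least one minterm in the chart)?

[col 0] 0000*, 0001*, 0010*, 0011*, 0100*, 0110*, 1000*, 1010*, 1011*, 1100*, 1101*, 1111*
[col 1] -000*, -010*, -011*, -100*, 0-00*, 0-10*, 00-0*, 00-1*, 000-*, 001-*, 01-0*, 1-00*, 1-11, 10-0*, 101-*, 11-1, 110-
[col 2] --00, -0-0, -01-, 0--0, 00--
Prime implicants: --00, -0-0, -01-, 0--0, 00--, 1-11, 11-1, 110-
PI chart (minterm → PIs covering it):
  0 | --00,-0-0,0--0,00--
  2 | -0-0,-01-,0--0,00--
  3 | -01-,00--
  4 | --00,0--0
  6 | 0--0  (sole → essential)
  8 | --00,-0-0
  11 | -01-,1-11
  12 | --00,110-
  15 | 1-11,11-1
Essential prime implicants: 0--0

1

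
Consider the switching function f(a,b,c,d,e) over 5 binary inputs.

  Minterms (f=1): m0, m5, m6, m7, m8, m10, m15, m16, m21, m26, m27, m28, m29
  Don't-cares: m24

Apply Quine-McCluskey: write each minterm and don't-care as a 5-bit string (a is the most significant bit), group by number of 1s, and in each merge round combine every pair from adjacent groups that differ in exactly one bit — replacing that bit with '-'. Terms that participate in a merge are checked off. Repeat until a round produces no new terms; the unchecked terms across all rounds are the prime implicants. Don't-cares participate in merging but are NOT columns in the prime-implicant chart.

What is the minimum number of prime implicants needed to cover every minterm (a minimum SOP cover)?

7

size-2^0 implicants → 00000(✓)  00101(✓)  00110(✓)  00111(✓)  01000(✓)  01010(✓)  01111(✓)  10000(✓)  10101(✓)  11000(✓)  11010(✓)  11011(✓)  11100(✓)  11101(✓)
size-2^1 implicants → -0000(✓)  -0101  -1000(✓)  -1010(✓)  0-000(✓)  0-111  001-1  0011-  010-0(✓)  1-000(✓)  1-101  11-00  110-0(✓)  1101-  1110-
size-2^2 implicants → --000  -10-0
Unchecked terms (primes): --000, -0101, -10-0, 0-111, 001-1, 0011-, 1-101, 11-00, 1101-, 1110-
Minterm coverage:
  m0 ⊆ --000 [E]
  m5 ⊆ -0101,001-1
  m6 ⊆ 0011- [E]
  m7 ⊆ 0-111,001-1,0011-
  m8 ⊆ --000,-10-0
  m10 ⊆ -10-0 [E]
  m15 ⊆ 0-111 [E]
  m16 ⊆ --000 [E]
  m21 ⊆ -0101,1-101
  m26 ⊆ -10-0,1101-
  m27 ⊆ 1101- [E]
  m28 ⊆ 11-00,1110-
  m29 ⊆ 1-101,1110-
E = {--000, -10-0, 0-111, 0011-, 1101-}
Petrick residual → -0101, 1110-
Cover = c'd'e' + b'cd'e + bc'e' + a'cde + a'b'cd + abc'd + abcd'  |cover|=7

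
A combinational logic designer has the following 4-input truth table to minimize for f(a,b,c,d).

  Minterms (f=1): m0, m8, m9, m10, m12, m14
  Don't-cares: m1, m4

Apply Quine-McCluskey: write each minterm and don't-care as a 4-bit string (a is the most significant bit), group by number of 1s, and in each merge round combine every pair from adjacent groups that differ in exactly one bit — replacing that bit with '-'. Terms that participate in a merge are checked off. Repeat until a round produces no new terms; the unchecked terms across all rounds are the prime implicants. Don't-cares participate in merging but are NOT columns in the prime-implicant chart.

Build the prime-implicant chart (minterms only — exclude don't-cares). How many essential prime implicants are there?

2

size-2^0 implicants → 0000(✓)  0001(✓)  0100(✓)  1000(✓)  1001(✓)  1010(✓)  1100(✓)  1110(✓)
size-2^1 implicants → -000(✓)  -001(✓)  -100(✓)  0-00(✓)  000-(✓)  1-00(✓)  1-10(✓)  10-0(✓)  100-(✓)  11-0(✓)
size-2^2 implicants → --00  -00-  1--0
Unchecked terms (primes): --00, -00-, 1--0
Minterm coverage:
  m0 ⊆ --00,-00-
  m8 ⊆ --00,-00-,1--0
  m9 ⊆ -00- [E]
  m10 ⊆ 1--0 [E]
  m12 ⊆ --00,1--0
  m14 ⊆ 1--0 [E]
E = {-00-, 1--0}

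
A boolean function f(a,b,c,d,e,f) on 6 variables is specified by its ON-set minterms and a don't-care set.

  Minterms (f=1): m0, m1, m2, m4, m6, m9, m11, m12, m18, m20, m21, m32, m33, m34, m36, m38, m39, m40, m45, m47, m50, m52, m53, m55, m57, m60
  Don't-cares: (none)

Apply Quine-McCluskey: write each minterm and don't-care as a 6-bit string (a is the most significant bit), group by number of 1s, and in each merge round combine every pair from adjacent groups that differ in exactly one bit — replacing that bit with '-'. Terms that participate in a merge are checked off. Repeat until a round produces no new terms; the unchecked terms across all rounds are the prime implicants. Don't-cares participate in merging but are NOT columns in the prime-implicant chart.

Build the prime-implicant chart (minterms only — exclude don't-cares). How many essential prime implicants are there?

10

Round 0: 000000✓ 000001✓ 000010✓ 000100✓ 000110✓ 001001✓ 001011✓ 001100✓ 010010✓ 010100✓ 010101✓ 100000✓ 100001✓ 100010✓ 100100✓ 100110✓ 100111✓ 101000✓ 101101✓ 101111✓ 110010✓ 110100✓ 110101✓ 110111✓ 111001 111100✓
Round 1: -00000✓ -00001✓ -00010✓ -00100✓ -00110✓ -10010✓ -10100✓ -10101✓ 0-0010✓ 0-0100✓ 00-001 00-100 000-00✓ 000-10✓ 0000-0✓ 00000-✓ 0001-0✓ 0010-1 01010-✓ 1-0010✓ 1-0100✓ 1-0111 10-000 10-111 100-00✓ 100-10✓ 1000-0✓ 10000-✓ 1001-0✓ 10011- 1011-1 11-100 1101-1 11010-✓
Round 2: --0010 --0100 -00-00✓ -00-10✓ -000-0✓ -0000- -001-0✓ -1010- 000--0✓ 100--0✓
Round 3: -00--0
PIs = {--0010, --0100, -00--0, -0000-, -1010-, 00-001, 00-100, 0010-1, 1-0111, 10-000, 10-111, 10011-, 1011-1, 11-100, 1101-1, 111001}
Coverage chart:
  m0: -00--0,-0000-
  m1: -0000-,00-001
  m2: --0010,-00--0
  m4: --0100,-00--0,00-100
  m6: -00--0 ←essential
  m9: 00-001,0010-1
  m11: 0010-1 ←essential
  m12: 00-100 ←essential
  m18: --0010 ←essential
  m20: --0100,-1010-
  m21: -1010- ←essential
  m32: -00--0,-0000-,10-000
  m33: -0000- ←essential
  m34: --0010,-00--0
  m36: --0100,-00--0
  m38: -00--0,10011-
  m39: 1-0111,10-111,10011-
  m40: 10-000 ←essential
  m45: 1011-1 ←essential
  m47: 10-111,1011-1
  m50: --0010 ←essential
  m52: --0100,-1010-,11-100
  m53: -1010-,1101-1
  m55: 1-0111,1101-1
  m57: 111001 ←essential
  m60: 11-100 ←essential
Essential: --0010, -00--0, -0000-, -1010-, 00-100, 0010-1, 10-000, 1011-1, 11-100, 111001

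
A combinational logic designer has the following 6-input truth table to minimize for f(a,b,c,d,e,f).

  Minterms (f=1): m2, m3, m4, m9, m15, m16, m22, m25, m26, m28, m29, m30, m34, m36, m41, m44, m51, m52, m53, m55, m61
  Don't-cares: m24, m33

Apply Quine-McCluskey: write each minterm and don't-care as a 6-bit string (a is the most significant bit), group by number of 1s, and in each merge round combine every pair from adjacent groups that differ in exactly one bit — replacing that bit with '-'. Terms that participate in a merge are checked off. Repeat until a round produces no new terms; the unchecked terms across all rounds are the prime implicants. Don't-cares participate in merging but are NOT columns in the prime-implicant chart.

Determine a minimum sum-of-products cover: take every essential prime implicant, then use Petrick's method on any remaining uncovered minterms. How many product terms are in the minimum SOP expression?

size-2^0 implicants → 000010(✓)  000011(✓)  000100(✓)  001001(✓)  001111  010000(✓)  010110(✓)  011000(✓)  011001(✓)  011010(✓)  011100(✓)  011101(✓)  011110(✓)  100001(✓)  100010(✓)  100100(✓)  101001(✓)  101100(✓)  110011(✓)  110100(✓)  110101(✓)  110111(✓)  111101(✓)
size-2^1 implicants → -00010  -00100  -01001  -11101  0-1001  00001-  01-000  01-110  011-00(✓)  011-01(✓)  011-10(✓)  0110-0(✓)  01100-(✓)  0111-0(✓)  01110-(✓)  1-0100  10-001  10-100  11-101  110-11  1101-1  11010-
size-2^2 implicants → 011--0  011-0-
Unchecked terms (primes): -00010, -00100, -01001, -11101, 0-1001, 00001-, 001111, 01-000, 01-110, 011--0, 011-0-, 1-0100, 10-001, 10-100, 11-101, 110-11, 1101-1, 11010-
Minterm coverage:
  m2 ⊆ -00010,00001-
  m3 ⊆ 00001- [E]
  m4 ⊆ -00100 [E]
  m9 ⊆ -01001,0-1001
  m15 ⊆ 001111 [E]
  m16 ⊆ 01-000 [E]
  m22 ⊆ 01-110 [E]
  m25 ⊆ 0-1001,011-0-
  m26 ⊆ 011--0 [E]
  m28 ⊆ 011--0,011-0-
  m29 ⊆ -11101,011-0-
  m30 ⊆ 01-110,011--0
  m34 ⊆ -00010 [E]
  m36 ⊆ -00100,1-0100,10-100
  m41 ⊆ -01001,10-001
  m44 ⊆ 10-100 [E]
  m51 ⊆ 110-11 [E]
  m52 ⊆ 1-0100,11010-
  m53 ⊆ 11-101,1101-1,11010-
  m55 ⊆ 110-11,1101-1
  m61 ⊆ -11101,11-101
E = {-00010, -00100, 00001-, 001111, 01-000, 01-110, 011--0, 10-100, 110-11}
Petrick residual → -01001, -11101, 0-1001, 11010-
Cover = b'c'd'ef' + b'c'de'f' + b'cd'e'f + bcde'f + a'cd'e'f + a'b'c'd'e + a'b'cdef + a'bd'e'f' + a'bdef' + a'bcf' + ab'de'f' + abc'ef + abc'de'  |cover|=13

13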